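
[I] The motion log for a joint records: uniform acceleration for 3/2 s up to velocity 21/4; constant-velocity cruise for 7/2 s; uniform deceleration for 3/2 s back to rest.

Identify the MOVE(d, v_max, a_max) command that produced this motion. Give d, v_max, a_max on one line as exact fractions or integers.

a_max = (21/4)/(3/2) = 7/2
d_a = ½·21/4·3/2 = 63/16; d_c = 21/4·7/2 = 147/8
d = 2·63/16 + 147/8 = 105/4
t_c = 7/2 > 0 → v_max = v_peak = 21/4

d=105/4 v_max=21/4 a_max=7/2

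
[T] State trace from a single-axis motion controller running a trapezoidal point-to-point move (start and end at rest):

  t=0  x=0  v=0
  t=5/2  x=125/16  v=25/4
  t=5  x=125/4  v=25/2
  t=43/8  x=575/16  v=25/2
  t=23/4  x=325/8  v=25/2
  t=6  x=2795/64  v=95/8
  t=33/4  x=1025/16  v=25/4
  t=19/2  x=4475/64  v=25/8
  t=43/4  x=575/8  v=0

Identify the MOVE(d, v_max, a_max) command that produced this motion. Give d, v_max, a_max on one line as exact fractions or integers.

d=575/8 v_max=25/2 a_max=5/2

final state: t=43/4, x=575/8, v=0 → d = 575/8
a_max = (25/4−0)/(5/2−0) = 5/2
max v = 25/2 over t∈[5,23/4] → v_max = 25/2
check: 25/2·(5+3/4) = 575/8 ✓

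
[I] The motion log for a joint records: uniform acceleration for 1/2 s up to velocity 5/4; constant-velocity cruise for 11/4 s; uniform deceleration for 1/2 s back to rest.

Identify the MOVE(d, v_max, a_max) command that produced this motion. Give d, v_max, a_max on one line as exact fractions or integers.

a_max = (5/4)/(1/2) = 5/2
d_a = ½·5/4·1/2 = 5/16; d_c = 5/4·11/4 = 55/16
d = 2·5/16 + 55/16 = 65/16
t_c = 11/4 > 0 so v_max = 5/4

d=65/16 v_max=5/4 a_max=5/2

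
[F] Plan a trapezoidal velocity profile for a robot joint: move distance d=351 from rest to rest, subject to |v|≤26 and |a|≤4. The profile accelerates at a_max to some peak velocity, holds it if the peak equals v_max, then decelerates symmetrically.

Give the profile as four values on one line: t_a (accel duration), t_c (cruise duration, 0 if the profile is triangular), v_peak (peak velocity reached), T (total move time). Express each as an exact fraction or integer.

t_a=13/2 t_c=7 v_peak=26 T=20

vₘ²/aₘ = 26²/4 = 169
351 ≥ 169 → trapezoidal
t_a = 26/4 = 13/2; v_peak = 26
d_cruise = 351 − 169 = 182; t_c = 182/26 = 7
T = 2·13/2 + 7 = 20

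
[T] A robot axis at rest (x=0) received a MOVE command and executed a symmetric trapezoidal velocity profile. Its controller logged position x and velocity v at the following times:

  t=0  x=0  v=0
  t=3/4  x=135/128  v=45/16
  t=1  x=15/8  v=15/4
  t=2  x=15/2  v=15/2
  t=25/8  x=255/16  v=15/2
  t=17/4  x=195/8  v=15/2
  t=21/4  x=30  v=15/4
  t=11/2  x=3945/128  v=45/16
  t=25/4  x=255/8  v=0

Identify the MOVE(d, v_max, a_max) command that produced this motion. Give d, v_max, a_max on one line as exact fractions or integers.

d=255/8 v_max=15/2 a_max=15/4

final state: t=25/4, x=255/8, v=0 → d = 255/8
a_max = (45/16−0)/(3/4−0) = 15/4
max v = 15/2 over t∈[2,17/4] → v_max = 15/2
check: 15/2·(2+9/4) = 255/8 ✓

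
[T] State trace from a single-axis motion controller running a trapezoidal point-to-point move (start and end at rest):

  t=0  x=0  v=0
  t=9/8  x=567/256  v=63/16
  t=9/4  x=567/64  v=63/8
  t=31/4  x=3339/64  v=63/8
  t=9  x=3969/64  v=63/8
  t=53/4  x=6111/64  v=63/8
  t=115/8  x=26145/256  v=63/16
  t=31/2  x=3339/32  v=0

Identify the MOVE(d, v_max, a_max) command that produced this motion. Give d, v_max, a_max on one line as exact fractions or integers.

d=3339/32 v_max=63/8 a_max=7/2

final state: t=31/2, x=3339/32, v=0 → d = 3339/32
a_max = (63/16−0)/(9/8−0) = 7/2
max v = 63/8 over t∈[9/4,53/4] → v_max = 63/8
check: 63/8·(9/4+11) = 3339/32 ✓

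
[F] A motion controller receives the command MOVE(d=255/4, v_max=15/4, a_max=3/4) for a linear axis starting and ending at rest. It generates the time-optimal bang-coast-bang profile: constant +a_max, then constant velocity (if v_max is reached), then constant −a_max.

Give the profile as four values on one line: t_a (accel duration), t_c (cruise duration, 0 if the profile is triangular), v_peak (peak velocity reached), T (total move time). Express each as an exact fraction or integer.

vₘ²/aₘ = (15/4)²/(3/4) = 75/4
255/4 ≥ 75/4 ⇒ cruise phase
t_a = (15/4)/(3/4) = 5; v_peak = 15/4
d_cruise = 255/4 − 75/4 = 45; t_c = 45/(15/4) = 12
T = 2·5 + 12 = 22

t_a=5 t_c=12 v_peak=15/4 T=22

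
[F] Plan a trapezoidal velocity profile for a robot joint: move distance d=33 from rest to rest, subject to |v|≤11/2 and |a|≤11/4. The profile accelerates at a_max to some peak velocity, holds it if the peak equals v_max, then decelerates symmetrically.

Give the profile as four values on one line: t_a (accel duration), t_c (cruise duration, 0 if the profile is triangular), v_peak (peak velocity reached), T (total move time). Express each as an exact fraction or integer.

vₘ²/aₘ = (11/2)²/(11/4) = 11
33 ≥ 11 so v_max reached
t_a = (11/2)/(11/4) = 2; v_peak = 11/2
d_cruise = 33 − 11 = 22; t_c = 22/(11/2) = 4
T = 2·2 + 4 = 8

t_a=2 t_c=4 v_peak=11/2 T=8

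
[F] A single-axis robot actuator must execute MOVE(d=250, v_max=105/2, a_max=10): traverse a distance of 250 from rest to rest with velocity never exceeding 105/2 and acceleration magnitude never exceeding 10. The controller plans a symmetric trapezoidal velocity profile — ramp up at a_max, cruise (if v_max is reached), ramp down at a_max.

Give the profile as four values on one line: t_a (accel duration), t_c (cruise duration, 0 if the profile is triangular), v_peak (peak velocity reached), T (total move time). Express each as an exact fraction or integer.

(v_max)²/a_max = (105/2)²/10 = 2205/8
250 < 2205/8 so t_c = 0
v_peak = √(250·10) = √2500 = 50
t_a = 50/10 = 5; t_c = 0
T = 2·5 = 10

t_a=5 t_c=0 v_peak=50 T=10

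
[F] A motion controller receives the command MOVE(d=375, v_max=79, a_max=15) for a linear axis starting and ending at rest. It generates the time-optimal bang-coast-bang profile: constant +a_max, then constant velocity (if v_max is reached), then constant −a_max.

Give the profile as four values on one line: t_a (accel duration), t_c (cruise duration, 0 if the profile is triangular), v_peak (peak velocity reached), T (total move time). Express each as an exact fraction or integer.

vₘ²/aₘ = 79²/15 = 6241/15
375 < 6241/15 ⇒ no cruise
v_peak = √(375·15) = √5625 = 75
t_a = 75/15 = 5; t_c = 0
T = 2·5 = 10

t_a=5 t_c=0 v_peak=75 T=10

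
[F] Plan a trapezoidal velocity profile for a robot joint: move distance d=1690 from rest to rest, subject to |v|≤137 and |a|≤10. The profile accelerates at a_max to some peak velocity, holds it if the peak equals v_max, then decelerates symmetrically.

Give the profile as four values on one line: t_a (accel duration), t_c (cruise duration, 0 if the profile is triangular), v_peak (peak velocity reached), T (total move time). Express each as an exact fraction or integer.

v_max²/a_max = 137²/10 = 18769/10
1690 < 18769/10 ⇒ no cruise
v_peak = √(1690·10) = √16900 = 130
t_a = 130/10 = 13; t_c = 0
T = 2·13 = 26

t_a=13 t_c=0 v_peak=130 T=26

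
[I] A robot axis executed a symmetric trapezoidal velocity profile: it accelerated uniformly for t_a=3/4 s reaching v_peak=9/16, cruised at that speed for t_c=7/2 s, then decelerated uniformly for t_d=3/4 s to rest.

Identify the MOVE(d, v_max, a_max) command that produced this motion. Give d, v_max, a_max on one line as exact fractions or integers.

a_max = (9/16)/(3/4) = 3/4
d_a = ½·9/16·3/4 = 27/128; d_c = 9/16·7/2 = 63/32
d = 2·27/128 + 63/32 = 153/64
t_c = 7/2 > 0 → v_max = v_peak = 9/16

d=153/64 v_max=9/16 a_max=3/4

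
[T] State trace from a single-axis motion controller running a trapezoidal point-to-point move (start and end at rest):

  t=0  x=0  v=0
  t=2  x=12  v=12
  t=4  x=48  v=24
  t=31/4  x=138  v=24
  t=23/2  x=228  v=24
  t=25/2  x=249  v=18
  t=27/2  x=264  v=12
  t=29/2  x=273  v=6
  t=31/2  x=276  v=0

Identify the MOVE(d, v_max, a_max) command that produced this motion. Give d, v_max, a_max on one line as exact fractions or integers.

d=276 v_max=24 a_max=6

final state: t=31/2, x=276, v=0 → d = 276
a_max = (12−0)/(2−0) = 6
max v = 24 over t∈[4,23/2] → v_max = 24
check: 24·(4+15/2) = 276 ✓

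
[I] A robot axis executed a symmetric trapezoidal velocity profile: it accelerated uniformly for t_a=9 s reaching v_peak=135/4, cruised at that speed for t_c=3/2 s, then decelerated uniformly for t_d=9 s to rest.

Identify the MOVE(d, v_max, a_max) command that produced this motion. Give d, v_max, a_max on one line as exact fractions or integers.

a_max = (135/4)/9 = 15/4
d_a = ½·135/4·9 = 1215/8; d_c = 135/4·3/2 = 405/8
d = 2·1215/8 + 405/8 = 2835/8
t_c = 3/2 > 0 ⇒ limit active, v_max = 135/4

d=2835/8 v_max=135/4 a_max=15/4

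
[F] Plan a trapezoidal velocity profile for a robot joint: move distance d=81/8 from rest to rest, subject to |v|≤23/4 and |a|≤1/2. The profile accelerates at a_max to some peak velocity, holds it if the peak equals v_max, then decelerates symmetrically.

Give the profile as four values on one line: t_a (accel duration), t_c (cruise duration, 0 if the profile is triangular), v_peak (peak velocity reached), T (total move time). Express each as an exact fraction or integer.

t_a=9/2 t_c=0 v_peak=9/4 T=9

vₘ²/aₘ = (23/4)²/(1/2) = 529/8
81/8 < 529/8 ⇒ no cruise
v_peak = √(81/8·1/2) = √(81/16) = 9/4
t_a = (9/4)/(1/2) = 9/2; t_c = 0
T = 2·9/2 = 9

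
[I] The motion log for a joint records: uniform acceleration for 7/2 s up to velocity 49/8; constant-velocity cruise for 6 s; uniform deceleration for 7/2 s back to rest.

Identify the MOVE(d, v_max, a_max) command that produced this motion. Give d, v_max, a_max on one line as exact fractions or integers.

d=931/16 v_max=49/8 a_max=7/4

a_max = (49/8)/(7/2) = 7/4
d_a = ½·49/8·7/2 = 343/32; d_c = 49/8·6 = 147/4
d = 2·343/32 + 147/4 = 931/16
t_c = 6 > 0 → v_max = v_peak = 49/8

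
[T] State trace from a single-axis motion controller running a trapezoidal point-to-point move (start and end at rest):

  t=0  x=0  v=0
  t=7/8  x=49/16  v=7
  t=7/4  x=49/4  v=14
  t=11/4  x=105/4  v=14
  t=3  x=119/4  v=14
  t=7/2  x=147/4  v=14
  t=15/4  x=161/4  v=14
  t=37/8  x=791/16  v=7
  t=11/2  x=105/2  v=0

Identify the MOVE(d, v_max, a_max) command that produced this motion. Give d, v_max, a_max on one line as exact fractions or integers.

final state: t=11/2, x=105/2, v=0 → d = 105/2
a_max = (7−0)/(7/8−0) = 8
max v = 14 over t∈[7/4,15/4] → v_max = 14
check: 14·(7/4+2) = 105/2 ✓

d=105/2 v_max=14 a_max=8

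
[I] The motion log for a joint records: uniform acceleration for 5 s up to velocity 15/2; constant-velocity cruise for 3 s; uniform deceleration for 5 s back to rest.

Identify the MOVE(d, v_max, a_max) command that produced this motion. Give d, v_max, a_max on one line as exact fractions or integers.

a_max = (15/2)/5 = 3/2
d_a = ½·15/2·5 = 75/4; d_c = 15/2·3 = 45/2
d = 2·75/4 + 45/2 = 60
t_c = 3 > 0 → v_max = v_peak = 15/2

d=60 v_max=15/2 a_max=3/2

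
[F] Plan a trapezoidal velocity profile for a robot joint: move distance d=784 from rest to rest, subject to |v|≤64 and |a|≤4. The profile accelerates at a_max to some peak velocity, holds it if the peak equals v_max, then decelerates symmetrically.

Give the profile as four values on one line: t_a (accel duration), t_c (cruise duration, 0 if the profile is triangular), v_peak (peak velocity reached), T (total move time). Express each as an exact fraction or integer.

vₘ²/aₘ = 64²/4 = 1024
784 < 1024 → triangular
v_peak = √(784·4) = √3136 = 56
t_a = 56/4 = 14; t_c = 0
T = 2·14 = 28

t_a=14 t_c=0 v_peak=56 T=28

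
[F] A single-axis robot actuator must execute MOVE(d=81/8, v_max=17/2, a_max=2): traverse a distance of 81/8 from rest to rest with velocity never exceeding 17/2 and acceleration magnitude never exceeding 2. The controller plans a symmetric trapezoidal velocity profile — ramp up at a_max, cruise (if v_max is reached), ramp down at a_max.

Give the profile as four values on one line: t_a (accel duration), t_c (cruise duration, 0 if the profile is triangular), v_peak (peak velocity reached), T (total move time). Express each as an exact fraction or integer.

v_max²/a_max = (17/2)²/2 = 289/8
81/8 < 289/8 → triangular
v_peak = √(81/8·2) = √(81/4) = 9/2
t_a = (9/2)/2 = 9/4; t_c = 0
T = 2·9/4 = 9/2

t_a=9/4 t_c=0 v_peak=9/2 T=9/2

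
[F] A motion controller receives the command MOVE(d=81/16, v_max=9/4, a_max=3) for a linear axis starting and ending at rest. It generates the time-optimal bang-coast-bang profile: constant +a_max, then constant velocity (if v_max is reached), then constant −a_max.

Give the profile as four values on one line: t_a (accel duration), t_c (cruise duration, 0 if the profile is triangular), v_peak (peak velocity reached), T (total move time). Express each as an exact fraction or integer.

t_a=3/4 t_c=3/2 v_peak=9/4 T=3

(v_max)²/a_max = (9/4)²/3 = 27/16
81/16 ≥ 27/16 so v_max reached
t_a = (9/4)/3 = 3/4; v_peak = 9/4
d_cruise = 81/16 − 27/16 = 27/8; t_c = (27/8)/(9/4) = 3/2
T = 2·3/4 + 3/2 = 3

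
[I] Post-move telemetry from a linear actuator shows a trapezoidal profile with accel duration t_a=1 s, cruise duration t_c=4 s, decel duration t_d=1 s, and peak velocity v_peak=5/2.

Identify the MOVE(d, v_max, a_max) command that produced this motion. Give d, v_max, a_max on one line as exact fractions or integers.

d=25/2 v_max=5/2 a_max=5/2

a_max = (5/2)/1 = 5/2
d_a = ½·5/2·1 = 5/4; d_c = 5/2·4 = 10
d = 2·5/4 + 10 = 25/2
t_c = 4 > 0 ⇒ limit active, v_max = 5/2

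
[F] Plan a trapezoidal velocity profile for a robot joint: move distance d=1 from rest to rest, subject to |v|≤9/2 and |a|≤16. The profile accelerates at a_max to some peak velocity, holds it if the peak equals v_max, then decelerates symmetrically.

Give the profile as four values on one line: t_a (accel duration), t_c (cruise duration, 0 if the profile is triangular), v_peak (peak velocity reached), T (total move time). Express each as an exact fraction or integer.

vₘ²/aₘ = (9/2)²/16 = 81/64
1 < 81/64 → triangular
v_peak = √(1·16) = √16 = 4
t_a = 4/16 = 1/4; t_c = 0
T = 2·1/4 = 1/2

t_a=1/4 t_c=0 v_peak=4 T=1/2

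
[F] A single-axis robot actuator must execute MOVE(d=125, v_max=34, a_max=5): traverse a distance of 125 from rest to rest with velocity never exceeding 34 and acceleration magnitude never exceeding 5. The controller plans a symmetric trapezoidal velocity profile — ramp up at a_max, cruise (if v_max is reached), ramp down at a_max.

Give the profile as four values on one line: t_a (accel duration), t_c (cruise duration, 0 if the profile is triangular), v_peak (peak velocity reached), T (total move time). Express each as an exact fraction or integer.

t_a=5 t_c=0 v_peak=25 T=10

vₘ²/aₘ = 34²/5 = 1156/5
125 < 1156/5 ⇒ no cruise
v_peak = √(125·5) = √625 = 25
t_a = 25/5 = 5; t_c = 0
T = 2·5 = 10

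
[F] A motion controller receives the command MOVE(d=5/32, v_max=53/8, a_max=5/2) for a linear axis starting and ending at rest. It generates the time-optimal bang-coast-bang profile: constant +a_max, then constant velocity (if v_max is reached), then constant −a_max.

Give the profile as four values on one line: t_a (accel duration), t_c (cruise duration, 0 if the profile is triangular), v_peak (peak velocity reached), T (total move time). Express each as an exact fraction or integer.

t_a=1/4 t_c=0 v_peak=5/8 T=1/2

vₘ²/aₘ = (53/8)²/(5/2) = 2809/160
5/32 < 2809/160 so t_c = 0
v_peak = √(5/32·5/2) = √(25/64) = 5/8
t_a = (5/8)/(5/2) = 1/4; t_c = 0
T = 2·1/4 = 1/2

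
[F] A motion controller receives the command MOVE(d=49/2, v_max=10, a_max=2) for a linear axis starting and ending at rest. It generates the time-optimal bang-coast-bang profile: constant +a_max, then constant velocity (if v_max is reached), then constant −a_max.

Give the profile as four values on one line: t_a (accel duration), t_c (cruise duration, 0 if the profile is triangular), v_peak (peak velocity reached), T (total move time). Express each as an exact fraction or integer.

t_a=7/2 t_c=0 v_peak=7 T=7

v_max²/a_max = 10²/2 = 50
49/2 < 50 → triangular
v_peak = √(49/2·2) = √49 = 7
t_a = 7/2; t_c = 0
T = 2·7/2 = 7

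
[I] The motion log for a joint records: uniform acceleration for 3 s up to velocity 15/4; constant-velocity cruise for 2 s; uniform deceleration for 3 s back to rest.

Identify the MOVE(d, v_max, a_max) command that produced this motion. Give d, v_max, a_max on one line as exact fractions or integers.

d=75/4 v_max=15/4 a_max=5/4

a_max = (15/4)/3 = 5/4
d_a = ½·15/4·3 = 45/8; d_c = 15/4·2 = 15/2
d = 2·45/8 + 15/2 = 75/4
t_c = 2 > 0 ⇒ limit active, v_max = 15/4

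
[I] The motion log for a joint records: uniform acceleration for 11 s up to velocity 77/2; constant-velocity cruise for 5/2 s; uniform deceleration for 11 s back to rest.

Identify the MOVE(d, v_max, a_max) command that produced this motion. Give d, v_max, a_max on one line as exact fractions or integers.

d=2079/4 v_max=77/2 a_max=7/2

a_max = (77/2)/11 = 7/2
d_a = ½·77/2·11 = 847/4; d_c = 77/2·5/2 = 385/4
d = 2·847/4 + 385/4 = 2079/4
t_c = 5/2 > 0 so v_max = 77/2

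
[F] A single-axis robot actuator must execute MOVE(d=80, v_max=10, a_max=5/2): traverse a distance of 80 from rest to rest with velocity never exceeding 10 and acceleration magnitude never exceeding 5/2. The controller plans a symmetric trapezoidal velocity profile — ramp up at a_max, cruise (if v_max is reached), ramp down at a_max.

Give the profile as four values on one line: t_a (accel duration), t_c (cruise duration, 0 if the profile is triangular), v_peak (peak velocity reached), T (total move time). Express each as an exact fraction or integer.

v_max²/a_max = 10²/(5/2) = 40
80 ≥ 40 ⇒ cruise phase
t_a = 10/(5/2) = 4; v_peak = 10
d_cruise = 80 − 40 = 40; t_c = 40/10 = 4
T = 2·4 + 4 = 12

t_a=4 t_c=4 v_peak=10 T=12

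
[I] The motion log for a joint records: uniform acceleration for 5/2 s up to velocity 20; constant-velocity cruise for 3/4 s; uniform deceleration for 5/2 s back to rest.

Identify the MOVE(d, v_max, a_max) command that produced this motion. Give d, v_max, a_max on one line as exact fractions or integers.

d=65 v_max=20 a_max=8

a_max = 20/(5/2) = 8
d_a = ½·20·5/2 = 25; d_c = 20·3/4 = 15
d = 2·25 + 15 = 65
t_c = 3/4 > 0 so v_max = 20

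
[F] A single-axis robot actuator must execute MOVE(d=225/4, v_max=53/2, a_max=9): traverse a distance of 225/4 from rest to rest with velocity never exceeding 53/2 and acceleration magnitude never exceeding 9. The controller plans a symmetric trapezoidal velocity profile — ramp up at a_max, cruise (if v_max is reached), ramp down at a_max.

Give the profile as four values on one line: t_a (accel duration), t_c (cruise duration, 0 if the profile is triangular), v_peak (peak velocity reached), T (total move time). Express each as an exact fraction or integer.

vₘ²/aₘ = (53/2)²/9 = 2809/36
225/4 < 2809/36 → triangular
v_peak = √(225/4·9) = √(2025/4) = 45/2
t_a = (45/2)/9 = 5/2; t_c = 0
T = 2·5/2 = 5

t_a=5/2 t_c=0 v_peak=45/2 T=5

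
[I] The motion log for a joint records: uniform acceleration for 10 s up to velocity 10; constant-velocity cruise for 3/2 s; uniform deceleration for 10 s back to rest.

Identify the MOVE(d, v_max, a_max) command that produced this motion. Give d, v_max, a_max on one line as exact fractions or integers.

a_max = 10/10 = 1
d_a = ½·10·10 = 50; d_c = 10·3/2 = 15
d = 2·50 + 15 = 115
t_c = 3/2 > 0 ⇒ limit active, v_max = 10

d=115 v_max=10 a_max=1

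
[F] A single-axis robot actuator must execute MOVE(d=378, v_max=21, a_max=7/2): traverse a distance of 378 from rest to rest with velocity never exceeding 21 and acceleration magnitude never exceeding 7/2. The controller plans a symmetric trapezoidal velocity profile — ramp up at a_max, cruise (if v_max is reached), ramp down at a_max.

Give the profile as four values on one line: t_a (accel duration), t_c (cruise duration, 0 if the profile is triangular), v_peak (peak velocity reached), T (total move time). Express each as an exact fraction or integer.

v_max²/a_max = 21²/(7/2) = 126
378 ≥ 126 → trapezoidal
t_a = 21/(7/2) = 6; v_peak = 21
d_cruise = 378 − 126 = 252; t_c = 252/21 = 12
T = 2·6 + 12 = 24

t_a=6 t_c=12 v_peak=21 T=24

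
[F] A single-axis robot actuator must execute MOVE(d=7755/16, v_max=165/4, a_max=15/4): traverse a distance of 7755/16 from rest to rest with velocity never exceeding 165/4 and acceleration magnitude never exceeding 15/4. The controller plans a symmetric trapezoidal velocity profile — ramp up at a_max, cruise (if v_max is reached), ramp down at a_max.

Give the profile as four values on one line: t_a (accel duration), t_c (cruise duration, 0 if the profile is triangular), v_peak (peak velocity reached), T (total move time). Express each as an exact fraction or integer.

(v_max)²/a_max = (165/4)²/(15/4) = 1815/4
7755/16 ≥ 1815/4 so v_max reached
t_a = (165/4)/(15/4) = 11; v_peak = 165/4
d_cruise = 7755/16 − 1815/4 = 495/16; t_c = (495/16)/(165/4) = 3/4
T = 2·11 + 3/4 = 91/4

t_a=11 t_c=3/4 v_peak=165/4 T=91/4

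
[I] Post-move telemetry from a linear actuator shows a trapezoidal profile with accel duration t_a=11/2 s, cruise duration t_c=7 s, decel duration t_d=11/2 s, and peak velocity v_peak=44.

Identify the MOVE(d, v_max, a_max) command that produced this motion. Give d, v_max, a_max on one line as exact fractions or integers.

a_max = 44/(11/2) = 8
d_a = ½·44·11/2 = 121; d_c = 44·7 = 308
d = 2·121 + 308 = 550
t_c = 7 > 0 so v_max = 44

d=550 v_max=44 a_max=8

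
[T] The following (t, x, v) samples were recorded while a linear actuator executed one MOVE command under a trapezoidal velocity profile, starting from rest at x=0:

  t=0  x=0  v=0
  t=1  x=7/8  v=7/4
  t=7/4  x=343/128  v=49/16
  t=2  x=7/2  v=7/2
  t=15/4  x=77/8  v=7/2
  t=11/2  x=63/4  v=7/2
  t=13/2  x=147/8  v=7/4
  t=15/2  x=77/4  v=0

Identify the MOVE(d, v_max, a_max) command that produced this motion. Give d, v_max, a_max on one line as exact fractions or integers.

final state: t=15/2, x=77/4, v=0 → d = 77/4
a_max = (7/4−0)/(1−0) = 7/4
max v = 7/2 over t∈[2,11/2] → v_max = 7/2
check: 7/2·(2+7/2) = 77/4 ✓

d=77/4 v_max=7/2 a_max=7/4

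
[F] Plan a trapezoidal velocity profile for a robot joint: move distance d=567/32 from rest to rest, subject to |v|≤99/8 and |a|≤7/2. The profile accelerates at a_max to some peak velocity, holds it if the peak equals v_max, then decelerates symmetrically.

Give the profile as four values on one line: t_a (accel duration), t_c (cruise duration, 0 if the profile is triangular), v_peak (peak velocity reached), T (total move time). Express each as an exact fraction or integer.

t_a=9/4 t_c=0 v_peak=63/8 T=9/2

(v_max)²/a_max = (99/8)²/(7/2) = 9801/224
567/32 < 9801/224 ⇒ no cruise
v_peak = √(567/32·7/2) = √(3969/64) = 63/8
t_a = (63/8)/(7/2) = 9/4; t_c = 0
T = 2·9/4 = 9/2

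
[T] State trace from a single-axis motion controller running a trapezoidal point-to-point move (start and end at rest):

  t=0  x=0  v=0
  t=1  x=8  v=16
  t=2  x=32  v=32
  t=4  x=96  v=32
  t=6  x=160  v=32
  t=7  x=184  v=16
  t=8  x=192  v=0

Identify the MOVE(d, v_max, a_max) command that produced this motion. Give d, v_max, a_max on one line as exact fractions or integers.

final state: t=8, x=192, v=0 → d = 192
a_max = (16−0)/(1−0) = 16
max v = 32 over t∈[2,6] → v_max = 32
check: 32·(2+4) = 192 ✓

d=192 v_max=32 a_max=16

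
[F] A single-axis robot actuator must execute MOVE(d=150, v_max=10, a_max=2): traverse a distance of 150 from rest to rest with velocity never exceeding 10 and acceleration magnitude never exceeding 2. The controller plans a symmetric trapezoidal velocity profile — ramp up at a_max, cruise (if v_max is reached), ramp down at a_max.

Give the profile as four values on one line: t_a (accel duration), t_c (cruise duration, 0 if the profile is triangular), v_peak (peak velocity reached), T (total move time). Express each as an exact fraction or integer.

t_a=5 t_c=10 v_peak=10 T=20

v_max²/a_max = 10²/2 = 50
150 ≥ 50 so v_max reached
t_a = 10/2 = 5; v_peak = 10
d_cruise = 150 − 50 = 100; t_c = 100/10 = 10
T = 2·5 + 10 = 20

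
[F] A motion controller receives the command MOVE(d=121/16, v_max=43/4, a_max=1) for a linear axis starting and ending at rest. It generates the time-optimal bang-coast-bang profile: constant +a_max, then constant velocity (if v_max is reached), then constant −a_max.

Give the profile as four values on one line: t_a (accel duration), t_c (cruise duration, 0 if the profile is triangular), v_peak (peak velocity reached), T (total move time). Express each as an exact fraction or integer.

t_a=11/4 t_c=0 v_peak=11/4 T=11/2

(v_max)²/a_max = (43/4)²/1 = 1849/16
121/16 < 1849/16 so t_c = 0
v_peak = √(121/16·1) = √(121/16) = 11/4
t_a = (11/4)/1 = 11/4; t_c = 0
T = 2·11/4 = 11/2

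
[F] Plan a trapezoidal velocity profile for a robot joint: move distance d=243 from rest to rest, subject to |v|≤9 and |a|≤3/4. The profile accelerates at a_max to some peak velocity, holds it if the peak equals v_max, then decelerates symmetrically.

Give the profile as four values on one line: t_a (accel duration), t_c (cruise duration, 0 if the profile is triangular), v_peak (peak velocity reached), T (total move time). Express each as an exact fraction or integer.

t_a=12 t_c=15 v_peak=9 T=39

(v_max)²/a_max = 9²/(3/4) = 108
243 ≥ 108 → trapezoidal
t_a = 9/(3/4) = 12; v_peak = 9
d_cruise = 243 − 108 = 135; t_c = 135/9 = 15
T = 2·12 + 15 = 39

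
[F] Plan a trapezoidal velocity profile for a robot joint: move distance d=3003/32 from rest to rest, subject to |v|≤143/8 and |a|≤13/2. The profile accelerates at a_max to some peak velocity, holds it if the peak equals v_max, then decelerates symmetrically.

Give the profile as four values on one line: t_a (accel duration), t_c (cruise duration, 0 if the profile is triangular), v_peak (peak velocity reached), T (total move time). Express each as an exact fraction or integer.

(v_max)²/a_max = (143/8)²/(13/2) = 1573/32
3003/32 ≥ 1573/32 ⇒ cruise phase
t_a = (143/8)/(13/2) = 11/4; v_peak = 143/8
d_cruise = 3003/32 − 1573/32 = 715/16; t_c = (715/16)/(143/8) = 5/2
T = 2·11/4 + 5/2 = 8

t_a=11/4 t_c=5/2 v_peak=143/8 T=8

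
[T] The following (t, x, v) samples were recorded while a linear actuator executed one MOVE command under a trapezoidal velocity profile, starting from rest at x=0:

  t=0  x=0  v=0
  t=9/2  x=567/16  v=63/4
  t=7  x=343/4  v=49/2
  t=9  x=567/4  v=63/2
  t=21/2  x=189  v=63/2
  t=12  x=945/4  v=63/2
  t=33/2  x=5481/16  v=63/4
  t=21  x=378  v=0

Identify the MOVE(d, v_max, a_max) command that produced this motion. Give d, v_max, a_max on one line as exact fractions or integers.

d=378 v_max=63/2 a_max=7/2

final state: t=21, x=378, v=0 → d = 378
a_max = (63/4−0)/(9/2−0) = 7/2
max v = 63/2 over t∈[9,12] → v_max = 63/2
check: 63/2·(9+3) = 378 ✓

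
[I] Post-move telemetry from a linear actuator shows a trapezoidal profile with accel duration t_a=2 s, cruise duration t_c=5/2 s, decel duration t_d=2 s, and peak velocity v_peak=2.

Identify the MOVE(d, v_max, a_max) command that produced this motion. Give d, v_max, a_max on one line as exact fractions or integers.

d=9 v_max=2 a_max=1

a_max = 2/2 = 1
d_a = ½·2·2 = 2; d_c = 2·5/2 = 5
d = 2·2 + 5 = 9
t_c = 5/2 > 0 so v_max = 2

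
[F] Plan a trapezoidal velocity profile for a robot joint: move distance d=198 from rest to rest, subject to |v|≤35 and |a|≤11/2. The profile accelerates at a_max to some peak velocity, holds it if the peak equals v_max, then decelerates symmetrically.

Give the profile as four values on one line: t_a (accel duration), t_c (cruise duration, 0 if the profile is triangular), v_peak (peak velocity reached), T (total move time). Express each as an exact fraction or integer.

t_a=6 t_c=0 v_peak=33 T=12

v_max²/a_max = 35²/(11/2) = 2450/11
198 < 2450/11 so t_c = 0
v_peak = √(198·11/2) = √1089 = 33
t_a = 33/(11/2) = 6; t_c = 0
T = 2·6 = 12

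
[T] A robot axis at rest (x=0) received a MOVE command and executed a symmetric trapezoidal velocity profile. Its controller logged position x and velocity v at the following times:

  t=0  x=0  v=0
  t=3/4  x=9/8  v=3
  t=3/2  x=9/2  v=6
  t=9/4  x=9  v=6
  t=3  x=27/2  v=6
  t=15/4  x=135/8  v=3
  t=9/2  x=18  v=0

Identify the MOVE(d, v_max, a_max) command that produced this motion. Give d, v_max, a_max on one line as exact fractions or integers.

final state: t=9/2, x=18, v=0 → d = 18
a_max = (3−0)/(3/4−0) = 4
max v = 6 over t∈[3/2,3] → v_max = 6
check: 6·(3/2+3/2) = 18 ✓

d=18 v_max=6 a_max=4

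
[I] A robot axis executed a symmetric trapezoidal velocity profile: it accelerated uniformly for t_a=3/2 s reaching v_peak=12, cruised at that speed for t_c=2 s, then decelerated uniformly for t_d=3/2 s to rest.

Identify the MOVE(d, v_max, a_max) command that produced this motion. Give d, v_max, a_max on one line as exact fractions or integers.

a_max = 12/(3/2) = 8
d_a = ½·12·3/2 = 9; d_c = 12·2 = 24
d = 2·9 + 24 = 42
t_c = 2 > 0 → v_max = v_peak = 12

d=42 v_max=12 a_max=8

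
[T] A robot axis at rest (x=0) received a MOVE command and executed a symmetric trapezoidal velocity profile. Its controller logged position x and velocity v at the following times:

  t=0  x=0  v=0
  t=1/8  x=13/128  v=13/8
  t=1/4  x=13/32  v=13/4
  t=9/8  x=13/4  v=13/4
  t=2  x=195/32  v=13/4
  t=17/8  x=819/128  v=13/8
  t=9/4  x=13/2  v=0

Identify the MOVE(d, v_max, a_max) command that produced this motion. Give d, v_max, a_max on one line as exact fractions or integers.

d=13/2 v_max=13/4 a_max=13

final state: t=9/4, x=13/2, v=0 → d = 13/2
a_max = (13/8−0)/(1/8−0) = 13
max v = 13/4 over t∈[1/4,2] → v_max = 13/4
check: 13/4·(1/4+7/4) = 13/2 ✓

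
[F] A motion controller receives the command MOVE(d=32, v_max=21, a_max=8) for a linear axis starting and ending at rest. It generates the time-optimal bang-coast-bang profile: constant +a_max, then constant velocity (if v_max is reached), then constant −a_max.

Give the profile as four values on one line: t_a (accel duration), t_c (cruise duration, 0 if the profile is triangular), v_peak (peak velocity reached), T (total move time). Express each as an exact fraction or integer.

t_a=2 t_c=0 v_peak=16 T=4

vₘ²/aₘ = 21²/8 = 441/8
32 < 441/8 so t_c = 0
v_peak = √(32·8) = √256 = 16
t_a = 16/8 = 2; t_c = 0
T = 2·2 = 4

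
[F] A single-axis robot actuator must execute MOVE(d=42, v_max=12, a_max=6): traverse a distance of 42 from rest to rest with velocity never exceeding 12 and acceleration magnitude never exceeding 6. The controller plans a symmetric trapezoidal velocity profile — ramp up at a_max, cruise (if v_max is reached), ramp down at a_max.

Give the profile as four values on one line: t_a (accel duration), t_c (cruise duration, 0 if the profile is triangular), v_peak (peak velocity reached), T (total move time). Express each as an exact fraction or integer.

t_a=2 t_c=3/2 v_peak=12 T=11/2

(v_max)²/a_max = 12²/6 = 24
42 ≥ 24 → trapezoidal
t_a = 12/6 = 2; v_peak = 12
d_cruise = 42 − 24 = 18; t_c = 18/12 = 3/2
T = 2·2 + 3/2 = 11/2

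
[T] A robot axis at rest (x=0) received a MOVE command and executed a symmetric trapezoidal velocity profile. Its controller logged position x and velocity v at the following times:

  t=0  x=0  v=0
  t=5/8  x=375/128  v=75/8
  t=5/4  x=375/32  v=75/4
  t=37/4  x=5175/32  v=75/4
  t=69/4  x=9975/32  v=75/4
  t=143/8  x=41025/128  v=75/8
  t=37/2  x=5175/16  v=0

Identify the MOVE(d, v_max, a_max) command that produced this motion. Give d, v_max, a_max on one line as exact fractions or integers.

final state: t=37/2, x=5175/16, v=0 → d = 5175/16
a_max = (75/8−0)/(5/8−0) = 15
max v = 75/4 over t∈[5/4,69/4] → v_max = 75/4
check: 75/4·(5/4+16) = 5175/16 ✓

d=5175/16 v_max=75/4 a_max=15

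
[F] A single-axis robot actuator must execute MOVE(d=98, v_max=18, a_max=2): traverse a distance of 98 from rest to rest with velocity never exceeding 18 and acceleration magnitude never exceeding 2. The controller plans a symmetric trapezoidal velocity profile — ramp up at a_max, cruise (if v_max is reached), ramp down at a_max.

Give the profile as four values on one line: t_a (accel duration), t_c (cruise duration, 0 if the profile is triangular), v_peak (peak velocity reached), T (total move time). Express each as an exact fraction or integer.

t_a=7 t_c=0 v_peak=14 T=14

v_max²/a_max = 18²/2 = 162
98 < 162 so t_c = 0
v_peak = √(98·2) = √196 = 14
t_a = 14/2 = 7; t_c = 0
T = 2·7 = 14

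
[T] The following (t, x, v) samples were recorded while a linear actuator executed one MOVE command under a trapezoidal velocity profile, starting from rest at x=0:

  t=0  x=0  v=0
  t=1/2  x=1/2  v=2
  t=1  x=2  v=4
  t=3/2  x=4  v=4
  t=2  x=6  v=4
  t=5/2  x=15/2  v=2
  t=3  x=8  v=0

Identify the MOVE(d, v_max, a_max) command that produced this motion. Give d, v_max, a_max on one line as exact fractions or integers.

final state: t=3, x=8, v=0 → d = 8
a_max = (2−0)/(1/2−0) = 4
max v = 4 over t∈[1,2] → v_max = 4
check: 4·(1+1) = 8 ✓

d=8 v_max=4 a_max=4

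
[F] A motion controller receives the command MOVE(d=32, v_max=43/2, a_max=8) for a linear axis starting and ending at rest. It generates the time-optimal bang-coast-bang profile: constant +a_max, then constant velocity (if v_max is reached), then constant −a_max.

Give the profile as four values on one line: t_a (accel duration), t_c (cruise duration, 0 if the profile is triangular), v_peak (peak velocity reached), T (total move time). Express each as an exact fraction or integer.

v_max²/a_max = (43/2)²/8 = 1849/32
32 < 1849/32 → triangular
v_peak = √(32·8) = √256 = 16
t_a = 16/8 = 2; t_c = 0
T = 2·2 = 4

t_a=2 t_c=0 v_peak=16 T=4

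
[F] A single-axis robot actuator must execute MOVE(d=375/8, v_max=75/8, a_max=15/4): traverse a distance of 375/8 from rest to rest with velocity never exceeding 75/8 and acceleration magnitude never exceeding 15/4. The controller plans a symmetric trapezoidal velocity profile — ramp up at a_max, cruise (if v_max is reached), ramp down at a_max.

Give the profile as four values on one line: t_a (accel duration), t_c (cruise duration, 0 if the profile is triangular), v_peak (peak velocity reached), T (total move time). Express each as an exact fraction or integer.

t_a=5/2 t_c=5/2 v_peak=75/8 T=15/2

vₘ²/aₘ = (75/8)²/(15/4) = 375/16
375/8 ≥ 375/16 ⇒ cruise phase
t_a = (75/8)/(15/4) = 5/2; v_peak = 75/8
d_cruise = 375/8 − 375/16 = 375/16; t_c = (375/16)/(75/8) = 5/2
T = 2·5/2 + 5/2 = 15/2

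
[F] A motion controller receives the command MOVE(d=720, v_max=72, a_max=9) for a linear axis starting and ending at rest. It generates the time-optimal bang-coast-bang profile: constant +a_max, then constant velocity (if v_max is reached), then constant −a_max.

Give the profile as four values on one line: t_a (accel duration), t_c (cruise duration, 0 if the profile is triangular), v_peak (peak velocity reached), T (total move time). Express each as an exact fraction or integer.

t_a=8 t_c=2 v_peak=72 T=18

v_max²/a_max = 72²/9 = 576
720 ≥ 576 so v_max reached
t_a = 72/9 = 8; v_peak = 72
d_cruise = 720 − 576 = 144; t_c = 144/72 = 2
T = 2·8 + 2 = 18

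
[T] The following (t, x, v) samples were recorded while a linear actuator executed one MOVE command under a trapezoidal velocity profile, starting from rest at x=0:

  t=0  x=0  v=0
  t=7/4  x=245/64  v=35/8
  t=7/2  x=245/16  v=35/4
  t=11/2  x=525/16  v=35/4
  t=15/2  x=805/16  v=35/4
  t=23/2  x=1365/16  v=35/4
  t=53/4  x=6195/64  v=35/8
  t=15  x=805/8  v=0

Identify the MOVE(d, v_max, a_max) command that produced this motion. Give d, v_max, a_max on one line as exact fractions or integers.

d=805/8 v_max=35/4 a_max=5/2

final state: t=15, x=805/8, v=0 → d = 805/8
a_max = (35/8−0)/(7/4−0) = 5/2
max v = 35/4 over t∈[7/2,23/2] → v_max = 35/4
check: 35/4·(7/2+8) = 805/8 ✓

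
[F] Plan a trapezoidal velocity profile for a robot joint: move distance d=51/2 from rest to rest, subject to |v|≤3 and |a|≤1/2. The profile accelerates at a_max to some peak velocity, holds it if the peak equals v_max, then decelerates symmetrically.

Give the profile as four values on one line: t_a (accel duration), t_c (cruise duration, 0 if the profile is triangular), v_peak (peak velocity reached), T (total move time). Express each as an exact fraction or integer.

v_max²/a_max = 3²/(1/2) = 18
51/2 ≥ 18 ⇒ cruise phase
t_a = 3/(1/2) = 6; v_peak = 3
d_cruise = 51/2 − 18 = 15/2; t_c = (15/2)/3 = 5/2
T = 2·6 + 5/2 = 29/2

t_a=6 t_c=5/2 v_peak=3 T=29/2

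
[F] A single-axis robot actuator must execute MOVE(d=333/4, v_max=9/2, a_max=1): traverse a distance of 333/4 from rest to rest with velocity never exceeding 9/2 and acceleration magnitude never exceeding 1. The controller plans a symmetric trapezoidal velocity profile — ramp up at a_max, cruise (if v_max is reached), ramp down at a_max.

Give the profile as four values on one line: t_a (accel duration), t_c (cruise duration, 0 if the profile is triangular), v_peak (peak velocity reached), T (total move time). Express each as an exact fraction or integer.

t_a=9/2 t_c=14 v_peak=9/2 T=23

(v_max)²/a_max = (9/2)²/1 = 81/4
333/4 ≥ 81/4 → trapezoidal
t_a = (9/2)/1 = 9/2; v_peak = 9/2
d_cruise = 333/4 − 81/4 = 63; t_c = 63/(9/2) = 14
T = 2·9/2 + 14 = 23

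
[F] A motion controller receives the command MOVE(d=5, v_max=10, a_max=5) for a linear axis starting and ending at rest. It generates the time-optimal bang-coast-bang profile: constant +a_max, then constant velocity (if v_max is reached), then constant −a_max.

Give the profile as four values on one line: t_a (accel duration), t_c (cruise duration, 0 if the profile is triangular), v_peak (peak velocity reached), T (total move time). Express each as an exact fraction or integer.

t_a=1 t_c=0 v_peak=5 T=2

(v_max)²/a_max = 10²/5 = 20
5 < 20 → triangular
v_peak = √(5·5) = √25 = 5
t_a = 5/5 = 1; t_c = 0
T = 2·1 = 2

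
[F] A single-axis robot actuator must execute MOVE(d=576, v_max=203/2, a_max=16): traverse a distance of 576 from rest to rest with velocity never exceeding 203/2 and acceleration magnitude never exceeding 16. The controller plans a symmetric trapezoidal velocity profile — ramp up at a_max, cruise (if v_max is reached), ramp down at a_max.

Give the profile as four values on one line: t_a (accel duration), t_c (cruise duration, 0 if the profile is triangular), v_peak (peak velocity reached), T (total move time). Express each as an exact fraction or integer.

(v_max)²/a_max = (203/2)²/16 = 41209/64
576 < 41209/64 → triangular
v_peak = √(576·16) = √9216 = 96
t_a = 96/16 = 6; t_c = 0
T = 2·6 = 12

t_a=6 t_c=0 v_peak=96 T=12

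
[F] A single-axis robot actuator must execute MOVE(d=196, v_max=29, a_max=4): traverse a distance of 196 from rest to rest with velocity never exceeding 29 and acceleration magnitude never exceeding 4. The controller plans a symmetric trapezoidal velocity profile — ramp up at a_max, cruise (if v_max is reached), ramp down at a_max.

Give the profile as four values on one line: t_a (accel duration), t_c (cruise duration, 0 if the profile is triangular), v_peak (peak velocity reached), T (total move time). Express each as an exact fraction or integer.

t_a=7 t_c=0 v_peak=28 T=14

v_max²/a_max = 29²/4 = 841/4
196 < 841/4 so t_c = 0
v_peak = √(196·4) = √784 = 28
t_a = 28/4 = 7; t_c = 0
T = 2·7 = 14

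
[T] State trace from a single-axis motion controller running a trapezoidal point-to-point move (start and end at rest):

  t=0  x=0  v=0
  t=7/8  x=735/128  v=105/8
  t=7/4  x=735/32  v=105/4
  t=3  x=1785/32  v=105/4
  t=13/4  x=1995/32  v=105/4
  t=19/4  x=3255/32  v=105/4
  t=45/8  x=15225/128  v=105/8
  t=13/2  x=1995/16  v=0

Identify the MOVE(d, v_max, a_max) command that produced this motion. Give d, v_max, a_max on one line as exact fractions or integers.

final state: t=13/2, x=1995/16, v=0 → d = 1995/16
a_max = (105/8−0)/(7/8−0) = 15
max v = 105/4 over t∈[7/4,19/4] → v_max = 105/4
check: 105/4·(7/4+3) = 1995/16 ✓

d=1995/16 v_max=105/4 a_max=15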